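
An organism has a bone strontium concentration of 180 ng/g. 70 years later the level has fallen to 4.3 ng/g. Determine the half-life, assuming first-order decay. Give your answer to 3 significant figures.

A/A₀ = 4.3/180 ≈ 0.023889.
n = log₂(41.86) ≈ 5.3875 half-lives elapsed in 70 years.
t½ = 70/5.3875 ≈ 12.993 years.

13.0 years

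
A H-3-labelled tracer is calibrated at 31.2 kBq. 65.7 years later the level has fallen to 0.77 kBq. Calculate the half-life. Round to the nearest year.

A/A₀ = 0.77/31.2 ≈ 0.024679.
n = log₂(40.519) ≈ 5.3405 half-lives elapsed in 65.7 years.
t½ = 65.7/5.3405 ≈ 12.302 years.

12 years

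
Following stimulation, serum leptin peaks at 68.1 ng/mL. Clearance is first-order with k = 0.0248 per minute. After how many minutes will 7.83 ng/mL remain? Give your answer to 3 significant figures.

87.2 minutes

t½ = ln 2 / k = 0.69315 / 0.0248 ≈ 27.949 minutes.
Fraction remaining = 7.83/68.1 ≈ 0.11498.
n = log₂(68.1/7.83) = ln(8.6973)/ln 2 ≈ 3.1206 half-lives.
t = n × t½ = 3.1206 × 27.949 ≈ 87.218 minutes.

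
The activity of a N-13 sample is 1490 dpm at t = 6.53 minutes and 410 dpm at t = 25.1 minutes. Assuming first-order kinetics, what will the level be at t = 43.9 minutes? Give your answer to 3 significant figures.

Over Δt = 25.1 − 6.53 = 18.57 minutes, the level fell by a factor of 1490/410 ≈ 3.6341.
n = log₂(3.6341) ≈ 1.8616 half-lives, so t½ = 18.57/1.8616 ≈ 9.9752 minutes.
From t = 25.1 to t = 43.9: 410 × (1/2)^((43.9−25.1)/9.9752) ≈ 111.03 dpm.

111 dpm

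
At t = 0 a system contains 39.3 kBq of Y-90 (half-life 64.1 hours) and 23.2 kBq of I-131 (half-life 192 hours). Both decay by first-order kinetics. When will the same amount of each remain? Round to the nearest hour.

Set 39.3·(1/2)^(t/64.1) = 23.2·(1/2)^(t/192).
Taking log₂: log₂(39.3/23.2) = t·(1/64.1 − 1/192).
log₂(1.694) = 0.7604; 1/64.1 − 1/192 = 0.010392.
t = 0.7604 / 0.010392 ≈ 73.17 hours.

73 hours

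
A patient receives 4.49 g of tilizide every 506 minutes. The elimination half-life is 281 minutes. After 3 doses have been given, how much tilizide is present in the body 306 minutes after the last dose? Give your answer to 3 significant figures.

2.89 g

The 3 doses were given 1318, 812, 306 minutes ago.
Total = 4.49·(1/2)^(1318/281) + 4.49·(1/2)^(812/281) + 4.49·(1/2)^(306/281)
      = 0.1739 + 0.60585 + 2.1107 ≈ 2.8905 g.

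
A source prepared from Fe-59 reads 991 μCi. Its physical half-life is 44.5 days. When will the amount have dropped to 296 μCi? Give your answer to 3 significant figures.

77.6 days

Fraction remaining = 296/991 ≈ 0.29869.
n = log₂(991/296) = ln(3.348)/ln 2 ≈ 1.7433 half-lives.
t = n × t½ = 1.7433 × 44.5 ≈ 77.576 days.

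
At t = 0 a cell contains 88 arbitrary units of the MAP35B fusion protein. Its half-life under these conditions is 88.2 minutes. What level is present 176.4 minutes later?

Elapsed time is 2 half-lives (176.4/88.2).
Each half-life halves the amount: 88 × (1/2)^2 = 88/4 = 22 arbitrary units.

22 arbitrary units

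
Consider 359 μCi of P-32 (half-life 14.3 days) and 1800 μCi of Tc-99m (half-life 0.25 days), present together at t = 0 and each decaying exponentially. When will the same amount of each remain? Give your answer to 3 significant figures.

0.592 days

Set 359·(1/2)^(t/14.3) = 1800·(1/2)^(t/0.25).
Taking log₂: log₂(359/1800) = t·(1/14.3 − 1/0.25).
log₂(0.19944) = -2.3259; 1/14.3 − 1/0.25 = -3.9301.
t = -2.3259 / -3.9301 ≈ 0.59183 days.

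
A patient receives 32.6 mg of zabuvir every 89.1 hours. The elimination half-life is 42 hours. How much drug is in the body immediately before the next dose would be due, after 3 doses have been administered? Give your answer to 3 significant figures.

The 3 doses were given 267.3, 178.2, 89.1 hours ago.
Total = 32.6·(1/2)^(267.3/42) + 32.6·(1/2)^(178.2/42) + 32.6·(1/2)^(89.1/42)
      = 0.39571 + 1.7218 + 7.4921 ≈ 9.6096 mg.

9.61 mg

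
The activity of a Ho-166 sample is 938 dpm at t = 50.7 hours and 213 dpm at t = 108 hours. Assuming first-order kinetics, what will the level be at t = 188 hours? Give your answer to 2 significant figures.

27 dpm

Over Δt = 108 − 50.7 = 57.3 hours, the level fell by a factor of 938/213 ≈ 4.4038.
n = log₂(4.4038) ≈ 2.1387 half-lives, so t½ = 57.3/2.1387 ≈ 26.792 hours.
From t = 108 to t = 188: 213 × (1/2)^((188−108)/26.792) ≈ 26.884 dpm.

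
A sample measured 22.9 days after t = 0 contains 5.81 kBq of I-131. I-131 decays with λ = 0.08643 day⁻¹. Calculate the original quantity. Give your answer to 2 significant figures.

t½ = ln 2 / λ = 0.69315 / 0.08643 ≈ 8.0198 days.
Number of half-lives elapsed: n = 22.9/8.0198 ≈ 2.8554.
A₀ = A × 2^n = 5.81 × 2^2.8554 = 5.81 × 7.2373 ≈ 42.049 kBq.

42 kBq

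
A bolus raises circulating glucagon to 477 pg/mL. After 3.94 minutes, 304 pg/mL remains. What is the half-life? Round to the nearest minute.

A/A₀ = 304/477 ≈ 0.63732.
n = log₂(1.5691) ≈ 0.64992 half-lives elapsed in 3.94 minutes.
t½ = 3.94/0.64992 ≈ 6.0623 minutes.

6 minutes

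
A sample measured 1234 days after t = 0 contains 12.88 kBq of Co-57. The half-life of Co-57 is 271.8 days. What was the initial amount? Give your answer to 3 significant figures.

Number of half-lives elapsed: n = 1234/271.8 ≈ 4.5401.
A₀ = A × 2^n = 12.88 × 2^4.5401 = 12.88 × 23.265 ≈ 299.66 kBq.

300 kBq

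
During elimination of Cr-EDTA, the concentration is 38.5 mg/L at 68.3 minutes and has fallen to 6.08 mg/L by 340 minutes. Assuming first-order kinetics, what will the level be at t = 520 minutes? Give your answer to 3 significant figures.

1.79 mg/L

Over Δt = 340 − 68.3 = 271.7 minutes, the level fell by a factor of 38.5/6.08 ≈ 6.3322.
n = log₂(6.3322) ≈ 2.6627 half-lives, so t½ = 271.7/2.6627 ≈ 102.04 minutes.
From t = 340 to t = 520: 6.08 × (1/2)^((520−340)/102.04) ≈ 1.7901 mg/L.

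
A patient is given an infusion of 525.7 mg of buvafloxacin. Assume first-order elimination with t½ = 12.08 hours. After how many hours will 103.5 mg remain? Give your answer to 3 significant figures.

28.3 hours

Fraction remaining = 103.5/525.7 ≈ 0.19688.
n = log₂(525.7/103.5) = ln(5.0792)/ln 2 ≈ 2.3446 half-lives.
t = n × t½ = 2.3446 × 12.08 ≈ 28.323 hours.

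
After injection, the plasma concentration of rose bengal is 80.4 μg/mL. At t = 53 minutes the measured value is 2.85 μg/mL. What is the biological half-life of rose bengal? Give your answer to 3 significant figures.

A/A₀ = 2.85/80.4 ≈ 0.035448.
n = log₂(28.211) ≈ 4.8182 half-lives elapsed in 53 minutes.
t½ = 53/4.8182 ≈ 11 minutes.

11.0 minutes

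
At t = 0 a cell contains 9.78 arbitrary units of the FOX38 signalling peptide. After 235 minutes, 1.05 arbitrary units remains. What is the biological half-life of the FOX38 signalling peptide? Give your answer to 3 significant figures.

73.0 minutes

A/A₀ = 1.05/9.78 ≈ 0.10736.
n = log₂(9.3143) ≈ 3.2194 half-lives elapsed in 235 minutes.
t½ = 235/3.2194 ≈ 72.994 minutes.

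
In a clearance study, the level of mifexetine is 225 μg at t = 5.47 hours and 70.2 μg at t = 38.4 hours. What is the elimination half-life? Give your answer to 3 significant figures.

Over Δt = 38.4 − 5.47 = 32.93 hours, the level fell by a factor of 225/70.2 ≈ 3.2051.
n = log₂(3.2051) ≈ 1.6804 half-lives, so t½ = 32.93/1.6804 ≈ 19.597 hours.

19.6 hours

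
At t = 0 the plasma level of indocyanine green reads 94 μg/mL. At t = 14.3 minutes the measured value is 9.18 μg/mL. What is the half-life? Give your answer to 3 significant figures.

4.26 minutes

A/A₀ = 9.18/94 ≈ 0.09766.
n = log₂(10.24) ≈ 3.3561 half-lives elapsed in 14.3 minutes.
t½ = 14.3/3.3561 ≈ 4.2609 minutes.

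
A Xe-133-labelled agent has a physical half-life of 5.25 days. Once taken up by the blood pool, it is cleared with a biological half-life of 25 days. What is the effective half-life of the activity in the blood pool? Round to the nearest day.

4 days

1/t_eff = 1/t_phys + 1/t_biol = 1/5.25 + 1/25 = 0.23048 per day.
t_eff = 5.25 × 25 / (5.25 + 25) ≈ 4.3388 days.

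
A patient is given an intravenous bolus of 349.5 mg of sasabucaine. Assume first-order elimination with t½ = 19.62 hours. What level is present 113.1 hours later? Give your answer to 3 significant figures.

6.43 mg

Number of half-lives: n = 113.1/19.62 ≈ 5.7645.
Remaining = 349.5 × (1/2)^5.7645 = 349.5 × 0.018395 ≈ 6.4291 mg.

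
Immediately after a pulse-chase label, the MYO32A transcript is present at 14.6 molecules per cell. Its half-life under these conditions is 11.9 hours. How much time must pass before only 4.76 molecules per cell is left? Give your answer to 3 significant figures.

19.2 hours

Fraction remaining = 4.76/14.6 ≈ 0.32603.
n = log₂(14.6/4.76) = ln(3.0672)/ln 2 ≈ 1.6169 half-lives.
t = n × t½ = 1.6169 × 11.9 ≈ 19.242 hours.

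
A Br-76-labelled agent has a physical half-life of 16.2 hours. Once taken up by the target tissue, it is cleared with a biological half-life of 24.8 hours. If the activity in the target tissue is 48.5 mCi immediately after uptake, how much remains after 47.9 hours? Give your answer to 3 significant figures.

1/t_eff = 1/t_phys + 1/t_biol = 1/16.2 + 1/24.8 = 0.10205 per hour.
t_eff = 16.2 × 24.8 / (16.2 + 24.8) ≈ 9.799 hours.
Remaining = 48.5 × (1/2)^(47.9/9.799) = 48.5 × (1/2)^4.8882 ≈ 1.6377 mCi.

1.64 mCi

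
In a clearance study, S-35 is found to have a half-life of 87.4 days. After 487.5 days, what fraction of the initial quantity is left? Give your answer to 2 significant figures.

0.021

n = 487.5/87.4 ≈ 5.5778 half-lives.
Fraction remaining = (1/2)^5.5778 ≈ 0.020937.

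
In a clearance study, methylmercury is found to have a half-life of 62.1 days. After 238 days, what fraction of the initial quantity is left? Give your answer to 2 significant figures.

n = 238/62.1 ≈ 3.8325 half-lives.
Fraction remaining = (1/2)^3.8325 ≈ 0.070193.

0.070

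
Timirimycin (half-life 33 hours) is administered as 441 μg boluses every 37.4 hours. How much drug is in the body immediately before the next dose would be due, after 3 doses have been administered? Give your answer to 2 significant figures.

330 μg

The 3 doses were given 112.2, 74.8, 37.4 hours ago.
Total = 441·(1/2)^(112.2/33) + 441·(1/2)^(74.8/33) + 441·(1/2)^(37.4/33)
      = 41.777 + 91.644 + 201.03 ≈ 334.46 μg.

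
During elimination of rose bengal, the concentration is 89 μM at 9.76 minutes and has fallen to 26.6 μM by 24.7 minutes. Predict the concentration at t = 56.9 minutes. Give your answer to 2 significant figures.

Over Δt = 24.7 − 9.76 = 14.94 minutes, the level fell by a factor of 89/26.6 ≈ 3.3459.
n = log₂(3.3459) ≈ 1.7424 half-lives, so t½ = 14.94/1.7424 ≈ 8.5745 minutes.
From t = 24.7 to t = 56.9: 26.6 × (1/2)^((56.9−24.7)/8.5745) ≈ 1.9698 μM.

2.0 μM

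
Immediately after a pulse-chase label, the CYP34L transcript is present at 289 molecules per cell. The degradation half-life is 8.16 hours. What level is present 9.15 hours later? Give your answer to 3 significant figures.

Number of half-lives: n = 9.15/8.16 ≈ 1.1213.
Remaining = 289 × (1/2)^1.1213 = 289 × 0.45967 ≈ 132.85 molecules per cell.

133 molecules per cell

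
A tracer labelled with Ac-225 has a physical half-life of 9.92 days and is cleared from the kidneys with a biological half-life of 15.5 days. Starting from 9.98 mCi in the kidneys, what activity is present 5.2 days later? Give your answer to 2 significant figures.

5.5 mCi

1/t_eff = 1/t_phys + 1/t_biol = 1/9.92 + 1/15.5 = 0.16532 per day.
t_eff = 9.92 × 15.5 / (9.92 + 15.5) ≈ 6.0488 days.
Remaining = 9.98 × (1/2)^(5.2/6.0488) = 9.98 × (1/2)^0.85968 ≈ 5.4997 mCi.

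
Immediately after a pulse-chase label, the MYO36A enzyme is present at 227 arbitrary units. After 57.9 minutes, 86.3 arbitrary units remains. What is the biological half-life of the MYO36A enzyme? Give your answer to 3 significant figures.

A/A₀ = 86.3/227 ≈ 0.38018.
n = log₂(2.6304) ≈ 1.3953 half-lives elapsed in 57.9 minutes.
t½ = 57.9/1.3953 ≈ 41.498 minutes.

41.5 minutes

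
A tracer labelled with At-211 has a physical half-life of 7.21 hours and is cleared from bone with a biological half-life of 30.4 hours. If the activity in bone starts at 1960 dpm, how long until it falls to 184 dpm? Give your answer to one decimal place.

19.9 hours

1/t_eff = 1/t_phys + 1/t_biol = 1/7.21 + 1/30.4 = 0.17159 per hour.
t_eff = 7.21 × 30.4 / (7.21 + 30.4) ≈ 5.8278 hours.
n = log₂(1960/184) ≈ 3.4131; t = 3.4131 × 5.8278 ≈ 19.891 hours.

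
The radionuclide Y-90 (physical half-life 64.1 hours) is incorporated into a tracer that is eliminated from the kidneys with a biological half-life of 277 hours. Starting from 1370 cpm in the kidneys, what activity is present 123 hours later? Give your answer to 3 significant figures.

1/t_eff = 1/t_phys + 1/t_biol = 1/64.1 + 1/277 = 0.019211 per hour.
t_eff = 64.1 × 277 / (64.1 + 277) ≈ 52.054 hours.
Remaining = 1370 × (1/2)^(123/52.054) = 1370 × (1/2)^2.3629 ≈ 266.32 cpm.

266 cpm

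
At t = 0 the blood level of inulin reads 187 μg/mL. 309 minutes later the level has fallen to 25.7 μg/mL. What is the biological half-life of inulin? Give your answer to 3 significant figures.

108 minutes

A/A₀ = 25.7/187 ≈ 0.13743.
n = log₂(7.2763) ≈ 2.8632 half-lives elapsed in 309 minutes.
t½ = 309/2.8632 ≈ 107.92 minutes.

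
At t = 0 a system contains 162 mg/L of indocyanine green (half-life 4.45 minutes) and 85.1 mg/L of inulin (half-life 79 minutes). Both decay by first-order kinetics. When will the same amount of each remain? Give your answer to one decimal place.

4.4 minutes

Set 162·(1/2)^(t/4.45) = 85.1·(1/2)^(t/79).
Taking log₂: log₂(162/85.1) = t·(1/4.45 − 1/79).
log₂(1.9036) = 0.92876; 1/4.45 − 1/79 = 0.21206.
t = 0.92876 / 0.21206 ≈ 4.3797 minutes.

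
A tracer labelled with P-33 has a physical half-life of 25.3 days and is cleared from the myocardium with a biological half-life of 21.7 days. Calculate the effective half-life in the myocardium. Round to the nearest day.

12 days

1/t_eff = 1/t_phys + 1/t_biol = 1/25.3 + 1/21.7 = 0.085609 per day.
t_eff = 25.3 × 21.7 / (25.3 + 21.7) ≈ 11.681 days.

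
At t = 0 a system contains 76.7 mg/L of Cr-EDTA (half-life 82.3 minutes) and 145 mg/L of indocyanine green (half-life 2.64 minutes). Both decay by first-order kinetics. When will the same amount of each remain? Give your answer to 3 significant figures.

Set 76.7·(1/2)^(t/82.3) = 145·(1/2)^(t/2.64).
Taking log₂: log₂(76.7/145) = t·(1/82.3 − 1/2.64).
log₂(0.52897) = -0.91875; 1/82.3 − 1/2.64 = -0.36664.
t = -0.91875 / -0.36664 ≈ 2.5059 minutes.

2.51 minutes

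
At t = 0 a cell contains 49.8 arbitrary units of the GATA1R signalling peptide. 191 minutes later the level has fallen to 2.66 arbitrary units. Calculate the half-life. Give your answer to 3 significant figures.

A/A₀ = 2.66/49.8 ≈ 0.053414.
n = log₂(18.722) ≈ 4.2266 half-lives elapsed in 191 minutes.
t½ = 191/4.2266 ≈ 45.189 minutes.

45.2 minutes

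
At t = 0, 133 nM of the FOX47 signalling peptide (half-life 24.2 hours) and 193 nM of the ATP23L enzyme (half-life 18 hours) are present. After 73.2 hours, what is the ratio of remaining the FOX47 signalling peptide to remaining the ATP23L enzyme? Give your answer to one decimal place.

1.4

FOX47 signalling peptide: 133 × (1/2)^(73.2/24.2) = 133 × (1/2)^3.0248 ≈ 16.342 nM.
ATP23L enzyme: 193 × (1/2)^(73.2/18) = 193 × (1/2)^4.0667 ≈ 11.518 nM.
Ratio ≈ 16.342 / 11.518 ≈ 1.4188.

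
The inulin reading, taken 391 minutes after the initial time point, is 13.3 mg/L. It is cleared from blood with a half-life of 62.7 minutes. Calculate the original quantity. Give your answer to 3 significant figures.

1000 mg/L

Number of half-lives elapsed: n = 391/62.7 ≈ 6.236.
A₀ = A × 2^n = 13.3 × 2^6.236 = 13.3 × 75.377 ≈ 1002.5 mg/L.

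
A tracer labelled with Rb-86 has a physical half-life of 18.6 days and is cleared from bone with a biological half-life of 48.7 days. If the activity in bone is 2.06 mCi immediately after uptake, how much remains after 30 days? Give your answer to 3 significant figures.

0.439 mCi

1/t_eff = 1/t_phys + 1/t_biol = 1/18.6 + 1/48.7 = 0.074297 per day.
t_eff = 18.6 × 48.7 / (18.6 + 48.7) ≈ 13.459 days.
Remaining = 2.06 × (1/2)^(30/13.459) = 2.06 × (1/2)^2.2289 ≈ 0.43944 mCi.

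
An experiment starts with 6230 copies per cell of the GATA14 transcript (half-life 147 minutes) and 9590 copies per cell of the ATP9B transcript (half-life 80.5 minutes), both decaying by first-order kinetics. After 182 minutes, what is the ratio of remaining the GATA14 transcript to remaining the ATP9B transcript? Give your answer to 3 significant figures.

1.32

GATA14 transcript: 6230 × (1/2)^(182/147) = 6230 × (1/2)^1.2381 ≈ 2641.1 copies per cell.
ATP9B transcript: 9590 × (1/2)^(182/80.5) = 9590 × (1/2)^2.2609 ≈ 2000.9 copies per cell.
Ratio ≈ 2641.1 / 2000.9 ≈ 1.3199.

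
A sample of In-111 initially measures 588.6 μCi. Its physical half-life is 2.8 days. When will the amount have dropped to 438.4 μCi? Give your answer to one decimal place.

Fraction remaining = 438.4/588.6 ≈ 0.74482.
n = log₂(588.6/438.4) = ln(1.3426)/ln 2 ≈ 0.42504 half-lives.
t = n × t½ = 0.42504 × 2.8 ≈ 1.1901 days.

1.2 days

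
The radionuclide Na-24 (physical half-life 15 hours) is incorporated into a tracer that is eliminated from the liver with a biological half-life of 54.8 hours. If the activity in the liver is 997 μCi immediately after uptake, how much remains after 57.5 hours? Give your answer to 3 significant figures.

1/t_eff = 1/t_phys + 1/t_biol = 1/15 + 1/54.8 = 0.084915 per hour.
t_eff = 15 × 54.8 / (15 + 54.8) ≈ 11.777 hours.
Remaining = 997 × (1/2)^(57.5/11.777) = 997 × (1/2)^4.8826 ≈ 33.798 μCi.

33.8 μCi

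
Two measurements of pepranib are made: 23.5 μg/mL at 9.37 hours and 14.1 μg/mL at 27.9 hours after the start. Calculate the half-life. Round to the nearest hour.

Over Δt = 27.9 − 9.37 = 18.53 hours, the level fell by a factor of 23.5/14.1 ≈ 1.6667.
n = log₂(1.6667) ≈ 0.73697 half-lives, so t½ = 18.53/0.73697 ≈ 25.144 hours.

25 hours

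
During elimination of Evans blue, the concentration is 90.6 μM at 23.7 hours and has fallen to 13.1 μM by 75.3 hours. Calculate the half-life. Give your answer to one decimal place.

Over Δt = 75.3 − 23.7 = 51.6 hours, the level fell by a factor of 90.6/13.1 ≈ 6.916.
n = log₂(6.916) ≈ 2.7899 half-lives, so t½ = 51.6/2.7899 ≈ 18.495 hours.

18.5 hours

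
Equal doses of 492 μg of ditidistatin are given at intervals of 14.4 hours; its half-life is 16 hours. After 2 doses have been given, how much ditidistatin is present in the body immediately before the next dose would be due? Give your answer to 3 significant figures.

405 μg

The 2 doses were given 28.8, 14.4 hours ago.
Total = 492·(1/2)^(28.8/16) + 492·(1/2)^(14.4/16)
      = 141.29 + 263.66 ≈ 404.95 μg.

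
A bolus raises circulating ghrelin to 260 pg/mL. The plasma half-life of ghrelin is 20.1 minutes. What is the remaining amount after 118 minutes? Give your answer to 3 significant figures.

Number of half-lives: n = 118/20.1 ≈ 5.8706.
Remaining = 260 × (1/2)^5.8706 = 260 × 0.017091 ≈ 4.4436 pg/mL.

4.44 pg/mL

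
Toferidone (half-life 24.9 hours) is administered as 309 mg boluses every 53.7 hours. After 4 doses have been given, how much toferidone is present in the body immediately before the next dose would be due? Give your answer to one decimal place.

The 4 doses were given 214.8, 161.1, 107.4, 53.7 hours ago.
Total = 309·(1/2)^(214.8/24.9) + 309·(1/2)^(161.1/24.9) + 309·(1/2)^(107.4/24.9) + 309·(1/2)^(53.7/24.9)
      = 0.78185 + 3.486 + 15.543 + 69.303 ≈ 89.114 mg.

89.1 mg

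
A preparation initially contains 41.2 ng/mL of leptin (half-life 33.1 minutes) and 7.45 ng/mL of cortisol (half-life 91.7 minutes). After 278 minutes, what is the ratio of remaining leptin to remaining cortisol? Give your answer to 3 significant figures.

0.134

leptin: 41.2 × (1/2)^(278/33.1) = 41.2 × (1/2)^8.3988 ≈ 0.12207 ng/mL.
cortisol: 7.45 × (1/2)^(278/91.7) = 7.45 × (1/2)^3.0316 ≈ 0.91106 ng/mL.
Ratio ≈ 0.12207 / 0.91106 ≈ 0.13399.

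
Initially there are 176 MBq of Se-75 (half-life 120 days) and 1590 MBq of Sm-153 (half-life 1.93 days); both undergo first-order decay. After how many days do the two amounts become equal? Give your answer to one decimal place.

6.2 days

Set 176·(1/2)^(t/120) = 1590·(1/2)^(t/1.93).
Taking log₂: log₂(176/1590) = t·(1/120 − 1/1.93).
log₂(0.11069) = -3.1754; 1/120 − 1/1.93 = -0.5098.
t = -3.1754 / -0.5098 ≈ 6.2287 days.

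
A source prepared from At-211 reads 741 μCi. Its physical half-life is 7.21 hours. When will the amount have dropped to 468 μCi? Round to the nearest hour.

Fraction remaining = 468/741 ≈ 0.63158.
n = log₂(741/468) = ln(1.5833)/ln 2 ≈ 0.66297 half-lives.
t = n × t½ = 0.66297 × 7.21 ≈ 4.78 hours.

5 hours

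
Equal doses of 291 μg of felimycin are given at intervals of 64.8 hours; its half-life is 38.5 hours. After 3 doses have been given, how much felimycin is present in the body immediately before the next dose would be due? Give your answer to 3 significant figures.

The 3 doses were given 194.4, 129.6, 64.8 hours ago.
Total = 291·(1/2)^(194.4/38.5) + 291·(1/2)^(129.6/38.5) + 291·(1/2)^(64.8/38.5)
      = 8.7879 + 28.22 + 90.62 ≈ 127.63 μg.

128 μg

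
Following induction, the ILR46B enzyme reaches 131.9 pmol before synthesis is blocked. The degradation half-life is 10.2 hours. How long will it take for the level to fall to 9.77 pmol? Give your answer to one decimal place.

38.3 hours

Fraction remaining = 9.77/131.9 ≈ 0.074071.
n = log₂(131.9/9.77) = ln(13.501)/ln 2 ≈ 3.7549 half-lives.
t = n × t½ = 3.7549 × 10.2 ≈ 38.3 hours.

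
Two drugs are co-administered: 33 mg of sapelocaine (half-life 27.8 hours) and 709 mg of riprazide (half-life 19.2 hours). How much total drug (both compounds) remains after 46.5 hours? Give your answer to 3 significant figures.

143 mg

sapelocaine: 33 × (1/2)^(46.5/27.8) = 33 × (1/2)^1.6727 ≈ 10.351 mg.
riprazide: 709 × (1/2)^(46.5/19.2) = 709 × (1/2)^2.4219 ≈ 132.31 mg.
Total = 10.351 + 132.31 ≈ 142.66 mg.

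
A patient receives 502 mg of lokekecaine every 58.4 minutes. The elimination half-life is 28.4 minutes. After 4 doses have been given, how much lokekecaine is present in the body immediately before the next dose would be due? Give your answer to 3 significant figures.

158 mg

The 4 doses were given 233.6, 175.2, 116.8, 58.4 minutes ago.
Total = 502·(1/2)^(233.6/28.4) + 502·(1/2)^(175.2/28.4) + 502·(1/2)^(116.8/28.4) + 502·(1/2)^(58.4/28.4)
      = 1.6774 + 6.9766 + 29.018 + 120.69 ≈ 158.37 mg.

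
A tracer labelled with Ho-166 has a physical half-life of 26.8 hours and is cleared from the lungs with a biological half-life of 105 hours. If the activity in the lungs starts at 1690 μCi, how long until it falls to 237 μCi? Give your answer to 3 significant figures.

1/t_eff = 1/t_phys + 1/t_biol = 1/26.8 + 1/105 = 0.046837 per hour.
t_eff = 26.8 × 105 / (26.8 + 105) ≈ 21.351 hours.
n = log₂(1690/237) ≈ 2.8341; t = 2.8341 × 21.351 ≈ 60.509 hours.

60.5 hours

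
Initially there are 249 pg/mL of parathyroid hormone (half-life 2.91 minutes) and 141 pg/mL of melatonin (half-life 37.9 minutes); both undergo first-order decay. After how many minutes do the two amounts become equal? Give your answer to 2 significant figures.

2.6 minutes

Set 249·(1/2)^(t/2.91) = 141·(1/2)^(t/37.9).
Taking log₂: log₂(249/141) = t·(1/2.91 − 1/37.9).
log₂(1.766) = 0.82045; 1/2.91 − 1/37.9 = 0.31726.
t = 0.82045 / 0.31726 ≈ 2.5861 minutes.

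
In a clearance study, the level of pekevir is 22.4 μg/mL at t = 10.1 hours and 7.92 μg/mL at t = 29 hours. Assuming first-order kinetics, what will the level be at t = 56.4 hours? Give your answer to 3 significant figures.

1.75 μg/mL

Over Δt = 29 − 10.1 = 18.9 hours, the level fell by a factor of 22.4/7.92 ≈ 2.8283.
n = log₂(2.8283) ≈ 1.4999 half-lives, so t½ = 18.9/1.4999 ≈ 12.601 hours.
From t = 29 to t = 56.4: 7.92 × (1/2)^((56.4−29)/12.601) ≈ 1.7544 μg/mL.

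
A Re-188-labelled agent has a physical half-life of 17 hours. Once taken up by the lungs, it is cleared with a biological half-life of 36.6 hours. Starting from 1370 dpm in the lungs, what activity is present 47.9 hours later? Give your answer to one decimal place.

78.4 dpm

1/t_eff = 1/t_phys + 1/t_biol = 1/17 + 1/36.6 = 0.086146 per hour.
t_eff = 17 × 36.6 / (17 + 36.6) ≈ 11.608 hours.
Remaining = 1370 × (1/2)^(47.9/11.608) = 1370 × (1/2)^4.1264 ≈ 78.443 dpm.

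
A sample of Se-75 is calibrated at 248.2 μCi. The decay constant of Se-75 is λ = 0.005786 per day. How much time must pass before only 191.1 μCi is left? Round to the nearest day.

t½ = ln 2 / λ = 0.69315 / 0.005786 ≈ 119.8 days.
Fraction remaining = 191.1/248.2 ≈ 0.76994.
n = log₂(248.2/191.1) = ln(1.2988)/ln 2 ≈ 0.37718 half-lives.
t = n × t½ = 0.37718 × 119.8 ≈ 45.185 days.

45 days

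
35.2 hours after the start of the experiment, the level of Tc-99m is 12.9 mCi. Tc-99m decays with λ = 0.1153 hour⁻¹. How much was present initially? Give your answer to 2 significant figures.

t½ = ln 2 / λ = 0.69315 / 0.1153 ≈ 6.0117 hours.
Number of half-lives elapsed: n = 35.2/6.0117 ≈ 5.8553.
A₀ = A × 2^n = 12.9 × 2^5.8553 = 12.9 × 57.891 ≈ 746.79 mCi.

750 mCi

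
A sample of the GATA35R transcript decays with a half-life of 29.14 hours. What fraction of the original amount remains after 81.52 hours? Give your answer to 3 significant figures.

n = 81.52/29.14 ≈ 2.7975 half-lives.
Fraction remaining = (1/2)^2.7975 ≈ 0.14383.

0.144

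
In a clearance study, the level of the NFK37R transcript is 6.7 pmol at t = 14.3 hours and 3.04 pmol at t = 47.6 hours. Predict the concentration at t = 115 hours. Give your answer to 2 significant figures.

0.61 pmol

Over Δt = 47.6 − 14.3 = 33.3 hours, the level fell by a factor of 6.7/3.04 ≈ 2.2039.
n = log₂(2.2039) ≈ 1.1401 half-lives, so t½ = 33.3/1.1401 ≈ 29.208 hours.
From t = 47.6 to t = 115: 3.04 × (1/2)^((115−47.6)/29.208) ≈ 0.61408 pmol.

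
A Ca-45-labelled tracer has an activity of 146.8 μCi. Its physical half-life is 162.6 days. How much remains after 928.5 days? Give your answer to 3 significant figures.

2.80 μCi

Number of half-lives: n = 928.5/162.6 ≈ 5.7103.
Remaining = 146.8 × (1/2)^5.7103 = 146.8 × 0.019099 ≈ 2.8038 μCi.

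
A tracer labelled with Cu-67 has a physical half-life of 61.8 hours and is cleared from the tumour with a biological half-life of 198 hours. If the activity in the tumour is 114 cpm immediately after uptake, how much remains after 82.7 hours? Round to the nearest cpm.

34 cpm

1/t_eff = 1/t_phys + 1/t_biol = 1/61.8 + 1/198 = 0.021232 per hour.
t_eff = 61.8 × 198 / (61.8 + 198) ≈ 47.099 hours.
Remaining = 114 × (1/2)^(82.7/47.099) = 114 × (1/2)^1.7559 ≈ 33.755 cpm.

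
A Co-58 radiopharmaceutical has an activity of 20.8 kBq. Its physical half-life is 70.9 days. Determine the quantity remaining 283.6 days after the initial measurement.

1.3 kBq

Elapsed time is 4 half-lives (283.6/70.9).
Each half-life halves the amount: 20.8 × (1/2)^4 = 20.8/16 = 1.3 kBq.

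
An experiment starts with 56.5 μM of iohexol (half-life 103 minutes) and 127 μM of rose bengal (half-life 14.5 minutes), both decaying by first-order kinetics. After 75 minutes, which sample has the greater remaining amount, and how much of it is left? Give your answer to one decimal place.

iohexol: 56.5 × (1/2)^0.72816 ≈ 34.108 μM.
rose bengal: 127 × (1/2)^5.1724 ≈ 3.5217 μM.
Iohexol has more remaining, at ≈ 34.108 μM.

iohexol, 34.1 μM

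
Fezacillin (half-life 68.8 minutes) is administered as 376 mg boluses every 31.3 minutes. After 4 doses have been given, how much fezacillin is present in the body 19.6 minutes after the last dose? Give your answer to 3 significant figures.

818 mg

The 4 doses were given 113.5, 82.2, 50.9, 19.6 minutes ago.
Total = 376·(1/2)^(113.5/68.8) + 376·(1/2)^(82.2/68.8) + 376·(1/2)^(50.9/68.8) + 376·(1/2)^(19.6/68.8)
      = 119.83 + 164.26 + 225.15 + 308.62 ≈ 817.87 mg.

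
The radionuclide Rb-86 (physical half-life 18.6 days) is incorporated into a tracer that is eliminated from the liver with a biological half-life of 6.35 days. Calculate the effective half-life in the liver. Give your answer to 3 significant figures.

4.73 days

1/t_eff = 1/t_phys + 1/t_biol = 1/18.6 + 1/6.35 = 0.21124 per day.
t_eff = 18.6 × 6.35 / (18.6 + 6.35) ≈ 4.7339 days.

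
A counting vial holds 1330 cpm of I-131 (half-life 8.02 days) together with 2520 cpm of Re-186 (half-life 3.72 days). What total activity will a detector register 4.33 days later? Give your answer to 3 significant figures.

I-131: 1330 × (1/2)^(4.33/8.02) = 1330 × (1/2)^0.5399 ≈ 914.8 cpm.
Re-186: 2520 × (1/2)^(4.33/3.72) = 2520 × (1/2)^1.164 ≈ 1124.6 cpm.
Total = 914.8 + 1124.6 ≈ 2039.4 cpm.

2040 cpm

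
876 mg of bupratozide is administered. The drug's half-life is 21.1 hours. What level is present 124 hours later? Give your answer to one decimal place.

14.9 mg

Number of half-lives: n = 124/21.1 ≈ 5.8768.
Remaining = 876 × (1/2)^5.8768 = 876 × 0.017018 ≈ 14.908 mg.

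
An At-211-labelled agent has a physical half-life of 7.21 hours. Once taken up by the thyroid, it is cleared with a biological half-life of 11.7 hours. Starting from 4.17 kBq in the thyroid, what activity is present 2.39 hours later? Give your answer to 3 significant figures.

1/t_eff = 1/t_phys + 1/t_biol = 1/7.21 + 1/11.7 = 0.22417 per hour.
t_eff = 7.21 × 11.7 / (7.21 + 11.7) ≈ 4.461 hours.
Remaining = 4.17 × (1/2)^(2.39/4.461) = 4.17 × (1/2)^0.53576 ≈ 2.8765 kBq.

2.88 kBq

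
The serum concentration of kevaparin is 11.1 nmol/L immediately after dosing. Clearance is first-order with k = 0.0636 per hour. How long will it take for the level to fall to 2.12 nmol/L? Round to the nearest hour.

t½ = ln 2 / k = 0.69315 / 0.0636 ≈ 10.899 hours.
Fraction remaining = 2.12/11.1 ≈ 0.19099.
n = log₂(11.1/2.12) = ln(5.2358)/ln 2 ≈ 2.3884 half-lives.
t = n × t½ = 2.3884 × 10.899 ≈ 26.03 hours.

26 hours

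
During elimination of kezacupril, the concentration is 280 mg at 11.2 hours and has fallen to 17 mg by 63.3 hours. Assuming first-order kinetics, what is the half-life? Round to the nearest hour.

13 hours

Over Δt = 63.3 − 11.2 = 52.1 hours, the level fell by a factor of 280/17 ≈ 16.471.
n = log₂(16.471) ≈ 4.0418 half-lives, so t½ = 52.1/4.0418 ≈ 12.89 hours.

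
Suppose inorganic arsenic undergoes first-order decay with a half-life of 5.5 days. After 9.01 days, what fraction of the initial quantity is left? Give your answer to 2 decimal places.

0.32

n = 9.01/5.5 ≈ 1.6382 half-lives.
Fraction remaining = (1/2)^1.6382 ≈ 0.32126.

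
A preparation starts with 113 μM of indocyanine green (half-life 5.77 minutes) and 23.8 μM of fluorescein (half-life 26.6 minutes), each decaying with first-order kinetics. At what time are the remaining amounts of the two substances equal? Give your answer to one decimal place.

16.6 minutes

Set 113·(1/2)^(t/5.77) = 23.8·(1/2)^(t/26.6).
Taking log₂: log₂(113/23.8) = t·(1/5.77 − 1/26.6).
log₂(4.7479) = 2.2473; 1/5.77 − 1/26.6 = 0.13572.
t = 2.2473 / 0.13572 ≈ 16.559 minutes.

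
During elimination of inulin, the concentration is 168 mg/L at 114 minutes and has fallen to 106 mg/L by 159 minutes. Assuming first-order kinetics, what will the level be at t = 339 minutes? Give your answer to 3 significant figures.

16.8 mg/L

Over Δt = 159 − 114 = 45 minutes, the level fell by a factor of 168/106 ≈ 1.5849.
n = log₂(1.5849) ≈ 0.6644 half-lives, so t½ = 45/0.6644 ≈ 67.731 minutes.
From t = 159 to t = 339: 106 × (1/2)^((339−159)/67.731) ≈ 16.799 mg/L.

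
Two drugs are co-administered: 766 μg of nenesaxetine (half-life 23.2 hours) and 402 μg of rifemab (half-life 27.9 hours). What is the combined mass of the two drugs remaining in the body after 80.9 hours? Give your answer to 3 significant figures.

122 μg

nenesaxetine: 766 × (1/2)^(80.9/23.2) = 766 × (1/2)^3.4871 ≈ 68.315 μg.
rifemab: 402 × (1/2)^(80.9/27.9) = 402 × (1/2)^2.8996 ≈ 53.87 μg.
Total = 68.315 + 53.87 ≈ 122.19 μg.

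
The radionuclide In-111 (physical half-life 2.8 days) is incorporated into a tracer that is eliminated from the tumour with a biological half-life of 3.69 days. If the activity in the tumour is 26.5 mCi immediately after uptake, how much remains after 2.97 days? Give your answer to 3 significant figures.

1/t_eff = 1/t_phys + 1/t_biol = 1/2.8 + 1/3.69 = 0.62815 per day.
t_eff = 2.8 × 3.69 / (2.8 + 3.69) ≈ 1.592 days.
Remaining = 26.5 × (1/2)^(2.97/1.592) = 26.5 × (1/2)^1.8656 ≈ 7.2719 mCi.

7.27 mCi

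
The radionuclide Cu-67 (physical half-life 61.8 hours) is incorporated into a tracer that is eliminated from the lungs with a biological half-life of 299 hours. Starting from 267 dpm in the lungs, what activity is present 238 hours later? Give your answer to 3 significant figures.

1/t_eff = 1/t_phys + 1/t_biol = 1/61.8 + 1/299 = 0.019526 per hour.
t_eff = 61.8 × 299 / (61.8 + 299) ≈ 51.215 hours.
Remaining = 267 × (1/2)^(238/51.215) = 267 × (1/2)^4.6471 ≈ 10.656 dpm.

10.7 dpm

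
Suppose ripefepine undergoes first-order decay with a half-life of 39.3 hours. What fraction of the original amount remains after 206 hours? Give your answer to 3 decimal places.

n = 206/39.3 ≈ 5.2417 half-lives.
Fraction remaining = (1/2)^5.2417 ≈ 0.026429.

0.026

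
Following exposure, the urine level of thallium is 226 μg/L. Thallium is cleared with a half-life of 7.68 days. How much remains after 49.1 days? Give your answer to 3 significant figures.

Number of half-lives: n = 49.1/7.68 ≈ 6.3932.
Remaining = 226 × (1/2)^6.3932 = 226 × 0.011897 ≈ 2.6888 μg/L.

2.69 μg/L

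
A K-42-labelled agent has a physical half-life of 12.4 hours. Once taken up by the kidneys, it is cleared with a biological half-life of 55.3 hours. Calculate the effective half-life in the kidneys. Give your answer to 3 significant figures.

1/t_eff = 1/t_phys + 1/t_biol = 1/12.4 + 1/55.3 = 0.098728 per hour.
t_eff = 12.4 × 55.3 / (12.4 + 55.3) ≈ 10.129 hours.

10.1 hours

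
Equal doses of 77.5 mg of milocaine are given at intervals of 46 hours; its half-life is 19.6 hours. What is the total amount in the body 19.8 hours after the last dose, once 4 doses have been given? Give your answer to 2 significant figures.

The 4 doses were given 157.8, 111.8, 65.8, 19.8 hours ago.
Total = 77.5·(1/2)^(157.8/19.6) + 77.5·(1/2)^(111.8/19.6) + 77.5·(1/2)^(65.8/19.6) + 77.5·(1/2)^(19.8/19.6)
      = 0.29222 + 1.4866 + 7.5631 + 38.477 ≈ 47.819 mg.

48 mg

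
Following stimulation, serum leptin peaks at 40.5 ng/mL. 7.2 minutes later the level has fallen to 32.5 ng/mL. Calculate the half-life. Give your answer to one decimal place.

22.7 minutes

A/A₀ = 32.5/40.5 ≈ 0.80247.
n = log₂(1.2462) ≈ 0.31748 half-lives elapsed in 7.2 minutes.
t½ = 7.2/0.31748 ≈ 22.678 minutes.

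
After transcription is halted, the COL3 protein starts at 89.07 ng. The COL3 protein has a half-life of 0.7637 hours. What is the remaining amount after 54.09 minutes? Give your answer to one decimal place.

Convert the elapsed time: 54.09 minutes = 0.9015 hours.
Number of half-lives: n = 0.9015/0.7637 ≈ 1.1804.
Remaining = 89.07 × (1/2)^1.1804 = 89.07 × 0.44122 ≈ 39.299 ng.

39.3 ng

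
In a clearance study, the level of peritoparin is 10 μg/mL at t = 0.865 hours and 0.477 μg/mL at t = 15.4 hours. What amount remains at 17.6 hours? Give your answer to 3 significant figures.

0.301 μg/mL

Over Δt = 15.4 − 0.865 = 14.535 hours, the level fell by a factor of 10/0.477 ≈ 20.964.
n = log₂(20.964) ≈ 4.3899 half-lives, so t½ = 14.535/4.3899 ≈ 3.311 hours.
From t = 15.4 to t = 17.6: 0.477 × (1/2)^((17.6−15.4)/3.311) ≈ 0.30095 μg/mL.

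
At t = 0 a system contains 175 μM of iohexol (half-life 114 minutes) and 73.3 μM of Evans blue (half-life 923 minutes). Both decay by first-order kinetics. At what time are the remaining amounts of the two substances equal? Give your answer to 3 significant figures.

163 minutes

Set 175·(1/2)^(t/114) = 73.3·(1/2)^(t/923).
Taking log₂: log₂(175/73.3) = t·(1/114 − 1/923).
log₂(2.3874) = 1.2555; 1/114 − 1/923 = 0.0076885.
t = 1.2555 / 0.0076885 ≈ 163.29 minutes.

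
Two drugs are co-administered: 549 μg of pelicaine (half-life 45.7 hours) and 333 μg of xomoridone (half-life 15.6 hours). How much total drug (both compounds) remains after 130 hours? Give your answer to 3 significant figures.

pelicaine: 549 × (1/2)^(130/45.7) = 549 × (1/2)^2.8446 ≈ 76.428 μg.
xomoridone: 333 × (1/2)^(130/15.6) = 333 × (1/2)^8.3333 ≈ 1.0324 μg.
Total = 76.428 + 1.0324 ≈ 77.46 μg.

77.5 μg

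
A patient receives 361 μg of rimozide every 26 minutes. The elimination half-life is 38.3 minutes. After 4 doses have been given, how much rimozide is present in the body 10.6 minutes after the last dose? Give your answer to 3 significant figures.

The 4 doses were given 88.6, 62.6, 36.6, 10.6 minutes ago.
Total = 361·(1/2)^(88.6/38.3) + 361·(1/2)^(62.6/38.3) + 361·(1/2)^(36.6/38.3) + 361·(1/2)^(10.6/38.3)
      = 72.632 + 116.27 + 186.14 + 297.98 ≈ 673.03 μg.

673 μg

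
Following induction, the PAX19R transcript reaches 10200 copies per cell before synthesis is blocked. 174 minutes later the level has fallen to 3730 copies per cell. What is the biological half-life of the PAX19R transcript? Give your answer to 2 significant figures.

120 minutes

A/A₀ = 3730/10200 ≈ 0.36569.
n = log₂(2.7346) ≈ 1.4513 half-lives elapsed in 174 minutes.
t½ = 174/1.4513 ≈ 119.89 minutes.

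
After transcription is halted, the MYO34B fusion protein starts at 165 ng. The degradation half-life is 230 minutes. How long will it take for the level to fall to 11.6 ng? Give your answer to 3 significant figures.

Fraction remaining = 11.6/165 ≈ 0.070303.
n = log₂(165/11.6) = ln(14.224)/ln 2 ≈ 3.8303 half-lives.
t = n × t½ = 3.8303 × 230 ≈ 880.96 minutes.

881 minutes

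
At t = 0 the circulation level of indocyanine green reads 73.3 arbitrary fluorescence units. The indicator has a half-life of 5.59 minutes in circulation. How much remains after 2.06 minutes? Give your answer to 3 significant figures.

56.8 arbitrary fluorescence units

Number of half-lives: n = 2.06/5.59 ≈ 0.36852.
Remaining = 73.3 × (1/2)^0.36852 = 73.3 × 0.77458 ≈ 56.777 arbitrary fluorescence units.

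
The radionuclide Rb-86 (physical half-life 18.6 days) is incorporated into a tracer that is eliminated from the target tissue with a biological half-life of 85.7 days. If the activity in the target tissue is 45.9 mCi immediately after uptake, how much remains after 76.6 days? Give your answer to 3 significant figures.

1.42 mCi

1/t_eff = 1/t_phys + 1/t_biol = 1/18.6 + 1/85.7 = 0.065432 per day.
t_eff = 18.6 × 85.7 / (18.6 + 85.7) ≈ 15.283 days.
Remaining = 45.9 × (1/2)^(76.6/15.283) = 45.9 × (1/2)^5.0121 ≈ 1.4224 mCi.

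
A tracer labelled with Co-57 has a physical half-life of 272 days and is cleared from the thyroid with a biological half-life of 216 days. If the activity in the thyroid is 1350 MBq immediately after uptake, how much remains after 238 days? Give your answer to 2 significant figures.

340 MBq

1/t_eff = 1/t_phys + 1/t_biol = 1/272 + 1/216 = 0.0083061 per day.
t_eff = 272 × 216 / (272 + 216) ≈ 120.39 days.
Remaining = 1350 × (1/2)^(238/120.39) = 1350 × (1/2)^1.9769 ≈ 342.96 MBq.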